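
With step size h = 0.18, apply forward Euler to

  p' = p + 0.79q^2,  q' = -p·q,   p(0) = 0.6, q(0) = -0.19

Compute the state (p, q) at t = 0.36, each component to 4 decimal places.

Euler on (p,q): p_{n+1} = p_n + h·p', q_{n+1} = q_n + h·q'.
0.000000: (0.600000, -0.190000); f=(0.628519, 0.114000) → (0.713133, -0.169480)
0.180000: (0.713133, -0.169480); f=(0.735825, 0.120862) → (0.845582, -0.147725)
(p(0.36), q(0.36)) ≈ (0.8456, -0.1477)

0.8456, -0.1477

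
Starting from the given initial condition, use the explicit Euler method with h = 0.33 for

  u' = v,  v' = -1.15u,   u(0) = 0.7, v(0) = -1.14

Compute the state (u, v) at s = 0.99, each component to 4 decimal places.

Euler on (u,v): u_{n+1} = u_n + h·u', v_{n+1} = v_n + h·v'.
0.000000: (0.700000, -1.140000); f=(-1.140000, -0.805000) → (0.323800, -1.405650)
0.330000: (0.323800, -1.405650); f=(-1.405650, -0.372370) → (-0.140064, -1.528532)
0.660000: (-0.140064, -1.528532); f=(-1.528532, 0.161074) → (-0.644480, -1.475378)
(u(0.99), v(0.99)) ≈ (-0.6445, -1.4754)

-0.6445, -1.4754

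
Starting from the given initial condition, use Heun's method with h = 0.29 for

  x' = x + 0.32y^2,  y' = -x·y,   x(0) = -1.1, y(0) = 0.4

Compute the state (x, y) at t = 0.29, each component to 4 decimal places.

-1.4428, 0.5712

Heun on (x,y): k1 = f(t_n, state_n); k2 = f(t_n + h, state_n + h·k1); state_{n+1} = state_n + (h/2)·(k1 + k2).
0.000000: (-1.100000, 0.400000)
  k1 = (-1.048800, 0.440000)
  predictor → (-1.404152, 0.527600)
  k2 = (-1.315076, 0.740831)
  → (-1.442762, 0.571220)
(x(0.29), y(0.29)) ≈ (-1.4428, 0.5712)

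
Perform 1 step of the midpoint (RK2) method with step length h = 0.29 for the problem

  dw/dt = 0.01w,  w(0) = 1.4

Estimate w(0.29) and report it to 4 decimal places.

Midpoint: k1 = f(t_n, w_n); k2 = f(t_n + h/2, w_n + (h/2)·k1); w_{n+1} = w_n + h·k2.
t=0.000000, w=1.400000:
  k1 = f(0.000000, 1.400000) = 0.014000
  k2 = f(0.145000, 1.402030) = 0.014020
  w ← 1.400000 + 0.29·0.014020 = 1.404066
w(0.29) ≈ 1.4041

1.4041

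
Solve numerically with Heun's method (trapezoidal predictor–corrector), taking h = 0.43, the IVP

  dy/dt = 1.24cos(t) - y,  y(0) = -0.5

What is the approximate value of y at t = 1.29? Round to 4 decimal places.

0.4074

Heun: k1 = f(t_n, y_n); k2 = f(t_n + h, y_n + h·k1); y_{n+1} = y_n + (h/2)·(k1 + k2).
t=0.000000, y=-0.500000:
  k1 = f(0.000000, -0.500000) = 1.740000
  k2 = f(0.430000, 0.248200) = 0.878918
  y ← -0.500000 + (0.43/2)·(1.740000 + 0.878918) = 0.063067
t=0.430000, y=0.063067:
  k1 = f(0.430000, 0.063067) = 1.064050
  k2 = f(0.860000, 0.520609) = 0.288414
  y ← 0.063067 + (0.43/2)·(1.064050 + 0.288414) = 0.353847
t=0.860000, y=0.353847:
  k1 = f(0.860000, 0.353847) = 0.455175
  k2 = f(1.290000, 0.549572) = -0.205943
  y ← 0.353847 + (0.43/2)·(0.455175 + (-0.205943)) = 0.407432
y(1.29) ≈ 0.4074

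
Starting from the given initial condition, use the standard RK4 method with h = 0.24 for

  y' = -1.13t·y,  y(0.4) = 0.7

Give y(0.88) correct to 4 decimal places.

RK4: k1 = f(t_n, y_n); k2 = f(t_n + h/2, y_n + (h/2)·k1); k3 = f(t_n + h/2, y_n + (h/2)·k2); k4 = f(t_n + h, y_n + h·k3); y_{n+1} = y_n + (h/6)·(k1 + 2k2 + 2k3 + k4).
t=0.400000, y=0.700000:
  k1 = f(0.400000, 0.700000) = -0.316400
  k2 = f(0.520000, 0.662032) = -0.389010
  k3 = f(0.520000, 0.653319) = -0.383890
  k4 = f(0.640000, 0.607866) = -0.439609
  y ← 0.700000 + (0.24/6)·(k1 + 2k2 + 2k3 + k4) = 0.607928
t=0.640000, y=0.607928:
  k1 = f(0.640000, 0.607928) = -0.439653
  k2 = f(0.760000, 0.555169) = -0.476779
  k3 = f(0.760000, 0.550714) = -0.472953
  k4 = f(0.880000, 0.494419) = -0.491650
  y ← 0.607928 + (0.24/6)·(k1 + 2k2 + 2k3 + k4) = 0.494697
y(0.88) ≈ 0.4947

0.4947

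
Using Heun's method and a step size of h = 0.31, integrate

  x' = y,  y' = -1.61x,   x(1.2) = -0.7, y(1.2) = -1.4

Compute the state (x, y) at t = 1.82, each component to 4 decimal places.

-1.2884, -0.3305

Heun on (x,y): k1 = f(t_n, state_n); k2 = f(t_n + h, state_n + h·k1); state_{n+1} = state_n + (h/2)·(k1 + k2).
1.200000: (-0.700000, -1.400000)
  k1 = (-1.400000, 1.127000)
  predictor → (-1.134000, -1.050630)
  k2 = (-1.050630, 1.825740)
  → (-1.079848, -0.942325)
1.510000: (-1.079848, -0.942325)
  k1 = (-0.942325, 1.738555)
  predictor → (-1.371968, -0.403373)
  k2 = (-0.403373, 2.208869)
  → (-1.288431, -0.330475)
(x(1.82), y(1.82)) ≈ (-1.2884, -0.3305)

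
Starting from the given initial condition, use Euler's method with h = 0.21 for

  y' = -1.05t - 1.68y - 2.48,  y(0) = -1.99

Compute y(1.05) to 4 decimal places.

-1.8610

Euler: y_{n+1} = y_n + h·f(t_n, y_n).
t=0.000000, y=-1.990000: f=0.863200 → y ← -1.990000 + 0.21·0.863200 = -1.808728
t=0.210000, y=-1.808728: f=0.338163 → y ← -1.808728 + 0.21·0.338163 = -1.737714
t=0.420000, y=-1.737714: f=-0.001641 → y ← -1.737714 + 0.21·(-0.001641) = -1.738058
t=0.630000, y=-1.738058: f=-0.221562 → y ← -1.738058 + 0.21·(-0.221562) = -1.784586
t=0.840000, y=-1.784586: f=-0.363895 → y ← -1.784586 + 0.21·(-0.363895) = -1.861004
y(1.05) ≈ -1.8610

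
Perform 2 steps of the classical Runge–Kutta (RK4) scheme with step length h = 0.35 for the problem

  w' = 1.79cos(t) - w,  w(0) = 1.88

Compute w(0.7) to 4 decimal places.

RK4: k1 = f(t_n, w_n); k2 = f(t_n + h/2, w_n + (h/2)·k1); k3 = f(t_n + h/2, w_n + (h/2)·k2); k4 = f(t_n + h, w_n + h·k3); w_{n+1} = w_n + (h/6)·(k1 + 2k2 + 2k3 + k4).
t=0.000000, w=1.880000:
  k1 = f(0.000000, 1.880000) = -0.090000
  k2 = f(0.175000, 1.864250) = -0.101589
  k3 = f(0.175000, 1.862222) = -0.099561
  k4 = f(0.350000, 1.845154) = -0.163676
  w ← 1.880000 + (0.35/6)·(k1 + 2k2 + 2k3 + k4) = 1.841735
t=0.350000, w=1.841735:
  k1 = f(0.350000, 1.841735) = -0.160257
  k2 = f(0.525000, 1.813690) = -0.264760
  k3 = f(0.525000, 1.795402) = -0.246472
  k4 = f(0.700000, 1.755469) = -0.386402
  w ← 1.841735 + (0.35/6)·(k1 + 2k2 + 2k3 + k4) = 1.750202
w(0.7) ≈ 1.7502

1.7502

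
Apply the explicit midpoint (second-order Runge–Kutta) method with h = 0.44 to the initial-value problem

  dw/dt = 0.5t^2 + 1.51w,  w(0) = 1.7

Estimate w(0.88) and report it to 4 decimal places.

6.1713

Midpoint: k1 = f(t_n, w_n); k2 = f(t_n + h/2, w_n + (h/2)·k1); w_{n+1} = w_n + h·k2.
t=0.000000, w=1.700000:
  k1 = f(0.000000, 1.700000) = 2.567000
  k2 = f(0.220000, 2.264740) = 3.443957
  w ← 1.700000 + 0.44·3.443957 = 3.215341
t=0.440000, w=3.215341:
  k1 = f(0.440000, 3.215341) = 4.951965
  k2 = f(0.660000, 4.304774) = 6.718008
  w ← 3.215341 + 0.44·6.718008 = 6.171265
w(0.88) ≈ 6.1713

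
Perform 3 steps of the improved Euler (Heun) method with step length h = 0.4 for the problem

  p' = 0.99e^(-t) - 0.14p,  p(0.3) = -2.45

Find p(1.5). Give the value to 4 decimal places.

Heun: k1 = f(t_n, p_n); k2 = f(t_n + h, p_n + h·k1); p_{n+1} = p_n + (h/2)·(k1 + k2).
t=0.300000, p=-2.450000:
  k1 = f(0.300000, -2.450000) = 1.076410
  k2 = f(0.700000, -2.019436) = 0.774340
  p ← -2.450000 + (0.4/2)·(1.076410 + 0.774340) = -2.079850
t=0.700000, p=-2.079850:
  k1 = f(0.700000, -2.079850) = 0.782798
  k2 = f(1.100000, -1.766731) = 0.576885
  p ← -2.079850 + (0.4/2)·(0.782798 + 0.576885) = -1.807913
t=1.100000, p=-1.807913:
  k1 = f(1.100000, -1.807913) = 0.582650
  k2 = f(1.500000, -1.574853) = 0.441378
  p ← -1.807913 + (0.4/2)·(0.582650 + 0.441378) = -1.603108
p(1.5) ≈ -1.6031

-1.6031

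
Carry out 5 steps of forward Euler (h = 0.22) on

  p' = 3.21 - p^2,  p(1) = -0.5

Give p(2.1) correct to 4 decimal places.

1.7638

Euler: p_{n+1} = p_n + h·f(t_n, p_n).
t=1.000000, p=-0.500000: f=2.960000 → p ← -0.500000 + 0.22·2.960000 = 0.151200
t=1.220000, p=0.151200: f=3.187139 → p ← 0.151200 + 0.22·3.187139 = 0.852370
t=1.440000, p=0.852370: f=2.483465 → p ← 0.852370 + 0.22·2.483465 = 1.398733
t=1.660000, p=1.398733: f=1.253547 → p ← 1.398733 + 0.22·1.253547 = 1.674513
t=1.880000, p=1.674513: f=0.406006 → p ← 1.674513 + 0.22·0.406006 = 1.763834
p(2.1) ≈ 1.7638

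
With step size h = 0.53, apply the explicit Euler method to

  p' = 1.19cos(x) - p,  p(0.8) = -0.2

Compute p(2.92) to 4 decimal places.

-0.4762

Euler: p_{n+1} = p_n + h·f(x_n, p_n).
x=0.800000, p=-0.200000: f=1.029081 → p ← -0.200000 + 0.53·1.029081 = 0.345413
x=1.330000, p=0.345413: f=-0.061626 → p ← 0.345413 + 0.53·(-0.061626) = 0.312751
x=1.860000, p=0.312751: f=-0.652126 → p ← 0.312751 + 0.53·(-0.652126) = -0.032876
x=2.390000, p=-0.032876: f=-0.836541 → p ← -0.032876 + 0.53·(-0.836541) = -0.476243
p(2.92) ≈ -0.4762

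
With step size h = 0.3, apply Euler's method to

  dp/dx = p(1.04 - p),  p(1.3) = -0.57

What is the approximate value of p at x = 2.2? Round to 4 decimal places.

-2.2617

Euler: p_{n+1} = p_n + h·f(x_n, p_n).
x=1.300000, p=-0.570000: f=-0.917700 → p ← -0.570000 + 0.3·(-0.917700) = -0.845310
x=1.600000, p=-0.845310: f=-1.593671 → p ← -0.845310 + 0.3·(-1.593671) = -1.323411
x=1.900000, p=-1.323411: f=-3.127766 → p ← -1.323411 + 0.3·(-3.127766) = -2.261741
p(2.2) ≈ -2.2617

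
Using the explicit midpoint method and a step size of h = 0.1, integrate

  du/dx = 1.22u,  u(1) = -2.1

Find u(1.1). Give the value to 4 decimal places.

Midpoint: k1 = f(x_n, u_n); k2 = f(x_n + h/2, u_n + (h/2)·k1); u_{n+1} = u_n + h·k2.
x=1.000000, u=-2.100000:
  k1 = f(1.000000, -2.100000) = -2.562000
  k2 = f(1.050000, -2.228100) = -2.718282
  u ← -2.100000 + 0.1·(-2.718282) = -2.371828
u(1.1) ≈ -2.3718

-2.3718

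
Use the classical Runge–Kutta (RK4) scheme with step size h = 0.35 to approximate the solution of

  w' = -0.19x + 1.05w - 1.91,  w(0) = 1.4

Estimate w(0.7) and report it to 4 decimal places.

0.8848

RK4: k1 = f(x_n, w_n); k2 = f(x_n + h/2, w_n + (h/2)·k1); k3 = f(x_n + h/2, w_n + (h/2)·k2); k4 = f(x_n + h, w_n + h·k3); w_{n+1} = w_n + (h/6)·(k1 + 2k2 + 2k3 + k4).
x=0.000000, w=1.400000:
  k1 = f(0.000000, 1.400000) = -0.440000
  k2 = f(0.175000, 1.323000) = -0.554100
  k3 = f(0.175000, 1.303033) = -0.575066
  k4 = f(0.350000, 1.198727) = -0.717837
  w ← 1.400000 + (0.35/6)·(k1 + 2k2 + 2k3 + k4) = 1.200724
x=0.350000, w=1.200724:
  k1 = f(0.350000, 1.200724) = -0.715740
  k2 = f(0.525000, 1.075469) = -0.880508
  k3 = f(0.525000, 1.046635) = -0.910784
  k4 = f(0.700000, 0.881949) = -1.116953
  w ← 1.200724 + (0.35/6)·(k1 + 2k2 + 2k3 + k4) = 0.884832
w(0.7) ≈ 0.8848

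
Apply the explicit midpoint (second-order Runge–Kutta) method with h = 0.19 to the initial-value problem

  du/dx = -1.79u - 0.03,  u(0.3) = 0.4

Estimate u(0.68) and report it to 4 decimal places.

0.1979

Midpoint: k1 = f(x_n, u_n); k2 = f(x_n + h/2, u_n + (h/2)·k1); u_{n+1} = u_n + h·k2.
x=0.300000, u=0.400000:
  k1 = f(0.300000, 0.400000) = -0.746000
  k2 = f(0.395000, 0.329130) = -0.619143
  u ← 0.400000 + 0.19·(-0.619143) = 0.282363
x=0.490000, u=0.282363:
  k1 = f(0.490000, 0.282363) = -0.535430
  k2 = f(0.585000, 0.231497) = -0.444380
  u ← 0.282363 + 0.19·(-0.444380) = 0.197931
u(0.68) ≈ 0.1979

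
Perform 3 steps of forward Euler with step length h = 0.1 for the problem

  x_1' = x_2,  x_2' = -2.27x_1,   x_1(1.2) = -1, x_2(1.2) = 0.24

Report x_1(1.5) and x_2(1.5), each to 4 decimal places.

Euler on (x_1,x_2): x_1_{n+1} = x_1_n + h·x_1', x_2_{n+1} = x_2_n + h·x_2'.
1.200000: (-1.000000, 0.240000); f=(0.240000, 2.270000) → (-0.976000, 0.467000)
1.300000: (-0.976000, 0.467000); f=(0.467000, 2.215520) → (-0.929300, 0.688552)
1.400000: (-0.929300, 0.688552); f=(0.688552, 2.109511) → (-0.860445, 0.899503)
(x_1(1.5), x_2(1.5)) ≈ (-0.8604, 0.8995)

-0.8604, 0.8995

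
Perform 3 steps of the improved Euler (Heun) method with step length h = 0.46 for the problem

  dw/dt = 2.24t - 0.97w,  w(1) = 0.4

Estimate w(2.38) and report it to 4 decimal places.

Heun: k1 = f(t_n, w_n); k2 = f(t_n + h, w_n + h·k1); w_{n+1} = w_n + (h/2)·(k1 + k2).
t=1.000000, w=0.400000:
  k1 = f(1.000000, 0.400000) = 1.852000
  k2 = f(1.460000, 1.251920) = 2.056038
  w ← 0.400000 + (0.46/2)·(1.852000 + 2.056038) = 1.298849
t=1.460000, w=1.298849:
  k1 = f(1.460000, 1.298849) = 2.010517
  k2 = f(1.920000, 2.223686) = 2.143824
  w ← 1.298849 + (0.46/2)·(2.010517 + 2.143824) = 2.254347
t=1.920000, w=2.254347:
  k1 = f(1.920000, 2.254347) = 2.114083
  k2 = f(2.380000, 3.226825) = 2.201179
  w ← 2.254347 + (0.46/2)·(2.114083 + 2.201179) = 3.246857
w(2.38) ≈ 3.2469

3.2469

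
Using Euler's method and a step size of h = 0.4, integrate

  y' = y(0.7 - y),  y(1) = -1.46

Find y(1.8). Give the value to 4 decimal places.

-6.4459

Euler: y_{n+1} = y_n + h·f(x_n, y_n).
x=1.000000, y=-1.460000: f=-3.153600 → y ← -1.460000 + 0.4·(-3.153600) = -2.721440
x=1.400000, y=-2.721440: f=-9.311244 → y ← -2.721440 + 0.4·(-9.311244) = -6.445937
y(1.8) ≈ -6.4459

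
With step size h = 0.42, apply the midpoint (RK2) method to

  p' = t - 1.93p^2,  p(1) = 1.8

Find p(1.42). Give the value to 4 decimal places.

1.9146

Midpoint: k1 = f(t_n, p_n); k2 = f(t_n + h/2, p_n + (h/2)·k1); p_{n+1} = p_n + h·k2.
t=1.000000, p=1.800000:
  k1 = f(1.000000, 1.800000) = -5.253200
  k2 = f(1.210000, 0.696828) = 0.272851
  p ← 1.800000 + 0.42·0.272851 = 1.914598
p(1.42) ≈ 1.9146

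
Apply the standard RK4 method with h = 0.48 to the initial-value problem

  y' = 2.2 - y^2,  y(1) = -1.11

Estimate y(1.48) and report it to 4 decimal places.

-0.3790

RK4: k1 = f(s_n, y_n); k2 = f(s_n + h/2, y_n + (h/2)·k1); k3 = f(s_n + h/2, y_n + (h/2)·k2); k4 = f(s_n + h, y_n + h·k3); y_{n+1} = y_n + (h/6)·(k1 + 2k2 + 2k3 + k4).
s=1.000000, y=-1.110000:
  k1 = f(1.000000, -1.110000) = 0.967900
  k2 = f(1.240000, -0.877704) = 1.429636
  k3 = f(1.240000, -0.766887) = 1.611884
  k4 = f(1.480000, -0.336296) = 2.086905
  y ← -1.110000 + (0.48/6)·(k1 + 2k2 + 2k3 + k4) = -0.378972
y(1.48) ≈ -0.3790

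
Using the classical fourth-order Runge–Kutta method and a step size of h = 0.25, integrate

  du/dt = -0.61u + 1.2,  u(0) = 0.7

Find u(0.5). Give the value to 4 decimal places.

1.0331

RK4: k1 = f(t_n, u_n); k2 = f(t_n + h/2, u_n + (h/2)·k1); k3 = f(t_n + h/2, u_n + (h/2)·k2); k4 = f(t_n + h, u_n + h·k3); u_{n+1} = u_n + (h/6)·(k1 + 2k2 + 2k3 + k4).
t=0.000000, u=0.700000:
  k1 = f(0.000000, 0.700000) = 0.773000
  k2 = f(0.125000, 0.796625) = 0.714059
  k3 = f(0.125000, 0.789257) = 0.718553
  k4 = f(0.250000, 0.879638) = 0.663421
  u ← 0.700000 + (0.25/6)·(k1 + 2k2 + 2k3 + k4) = 0.879235
t=0.250000, u=0.879235:
  k1 = f(0.250000, 0.879235) = 0.663667
  k2 = f(0.375000, 0.962193) = 0.613062
  k3 = f(0.375000, 0.955868) = 0.616921
  k4 = f(0.500000, 1.033465) = 0.569586
  u ← 0.879235 + (0.25/6)·(k1 + 2k2 + 2k3 + k4) = 1.033119
u(0.5) ≈ 1.0331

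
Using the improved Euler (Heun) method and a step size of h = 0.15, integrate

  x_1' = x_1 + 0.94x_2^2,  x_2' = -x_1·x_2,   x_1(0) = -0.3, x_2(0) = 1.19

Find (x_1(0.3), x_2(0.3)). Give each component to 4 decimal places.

Heun on (x_1,x_2): k1 = f(x_n, state_n); k2 = f(x_n + h, state_n + h·k1); state_{n+1} = state_n + (h/2)·(k1 + k2).
0.000000: (-0.300000, 1.190000)
  k1 = (1.031134, 0.357000)
  predictor → (-0.145330, 1.243550)
  k2 = (1.308302, 0.180725)
  → (-0.124542, 1.230329)
0.150000: (-0.124542, 1.230329)
  k1 = (1.298345, 0.153228)
  predictor → (0.070209, 1.253314)
  k2 = (1.546757, -0.087995)
  → (0.088840, 1.235222)
(x_1(0.3), x_2(0.3)) ≈ (0.0888, 1.2352)

0.0888, 1.2352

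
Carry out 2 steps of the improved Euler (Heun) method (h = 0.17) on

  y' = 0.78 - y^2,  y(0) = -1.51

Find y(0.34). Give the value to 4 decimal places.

-2.4304

Heun: k1 = f(x_n, y_n); k2 = f(x_n + h, y_n + h·k1); y_{n+1} = y_n + (h/2)·(k1 + k2).
x=0.000000, y=-1.510000:
  k1 = f(0.000000, -1.510000) = -1.500100
  k2 = f(0.170000, -1.765017) = -2.335285
  y ← -1.510000 + (0.17/2)·(-1.500100 + (-2.335285)) = -1.836008
x=0.170000, y=-1.836008:
  k1 = f(0.170000, -1.836008) = -2.590924
  k2 = f(0.340000, -2.276465) = -4.402292
  y ← -1.836008 + (0.17/2)·(-2.590924 + (-4.402292)) = -2.430431
y(0.34) ≈ -2.4304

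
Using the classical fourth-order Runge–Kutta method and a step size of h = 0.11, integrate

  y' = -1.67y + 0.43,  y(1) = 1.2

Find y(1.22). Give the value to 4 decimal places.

0.9102

RK4: k1 = f(s_n, y_n); k2 = f(s_n + h/2, y_n + (h/2)·k1); k3 = f(s_n + h/2, y_n + (h/2)·k2); k4 = f(s_n + h, y_n + h·k3); y_{n+1} = y_n + (h/6)·(k1 + 2k2 + 2k3 + k4).
s=1.000000, y=1.200000:
  k1 = f(1.000000, 1.200000) = -1.574000
  k2 = f(1.055000, 1.113430) = -1.429428
  k3 = f(1.055000, 1.121381) = -1.442707
  k4 = f(1.110000, 1.041302) = -1.308975
  y ← 1.200000 + (0.11/6)·(k1 + 2k2 + 2k3 + k4) = 1.041834
s=1.110000, y=1.041834:
  k1 = f(1.110000, 1.041834) = -1.309863
  k2 = f(1.165000, 0.969791) = -1.189552
  k3 = f(1.165000, 0.976409) = -1.200602
  k4 = f(1.220000, 0.909768) = -1.089312
  y ← 1.041834 + (0.11/6)·(k1 + 2k2 + 2k3 + k4) = 0.910210
y(1.22) ≈ 0.9102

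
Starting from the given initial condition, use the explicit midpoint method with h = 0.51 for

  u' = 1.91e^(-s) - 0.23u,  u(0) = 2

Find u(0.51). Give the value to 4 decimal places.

2.4769

Midpoint: k1 = f(s_n, u_n); k2 = f(s_n + h/2, u_n + (h/2)·k1); u_{n+1} = u_n + h·k2.
s=0.000000, u=2.000000:
  k1 = f(0.000000, 2.000000) = 1.450000
  k2 = f(0.255000, 2.369750) = 0.935048
  u ← 2.000000 + 0.51·0.935048 = 2.476874
u(0.51) ≈ 2.4769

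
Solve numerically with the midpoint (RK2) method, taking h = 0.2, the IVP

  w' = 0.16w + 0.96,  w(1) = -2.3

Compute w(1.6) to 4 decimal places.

Midpoint: k1 = f(s_n, w_n); k2 = f(s_n + h/2, w_n + (h/2)·k1); w_{n+1} = w_n + h·k2.
s=1.000000, w=-2.300000:
  k1 = f(1.000000, -2.300000) = 0.592000
  k2 = f(1.100000, -2.240800) = 0.601472
  w ← -2.300000 + 0.2·0.601472 = -2.179706
s=1.200000, w=-2.179706:
  k1 = f(1.200000, -2.179706) = 0.611247
  k2 = f(1.300000, -2.118581) = 0.621027
  w ← -2.179706 + 0.2·0.621027 = -2.055500
s=1.400000, w=-2.055500:
  k1 = f(1.400000, -2.055500) = 0.631120
  k2 = f(1.500000, -1.992388) = 0.641218
  w ← -2.055500 + 0.2·0.641218 = -1.927257
w(1.6) ≈ -1.9273

-1.9273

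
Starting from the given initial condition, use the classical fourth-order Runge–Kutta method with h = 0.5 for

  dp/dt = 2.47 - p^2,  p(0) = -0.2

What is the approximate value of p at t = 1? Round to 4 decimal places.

RK4: k1 = f(t_n, p_n); k2 = f(t_n + h/2, p_n + (h/2)·k1); k3 = f(t_n + h/2, p_n + (h/2)·k2); k4 = f(t_n + h, p_n + h·k3); p_{n+1} = p_n + (h/6)·(k1 + 2k2 + 2k3 + k4).
t=0.000000, p=-0.200000:
  k1 = f(0.000000, -0.200000) = 2.430000
  k2 = f(0.250000, 0.407500) = 2.303944
  k3 = f(0.250000, 0.375986) = 2.328635
  k4 = f(0.500000, 0.964317) = 1.540092
  p ← -0.200000 + (0.5/6)·(k1 + 2k2 + 2k3 + k4) = 0.902937
t=0.500000, p=0.902937:
  k1 = f(0.500000, 0.902937) = 1.654704
  k2 = f(0.750000, 1.316613) = 0.736529
  k3 = f(0.750000, 1.087070) = 1.288280
  k4 = f(1.000000, 1.547077) = 0.076552
  p ← 0.902937 + (0.5/6)·(k1 + 2k2 + 2k3 + k4) = 1.384677
p(1) ≈ 1.3847

1.3847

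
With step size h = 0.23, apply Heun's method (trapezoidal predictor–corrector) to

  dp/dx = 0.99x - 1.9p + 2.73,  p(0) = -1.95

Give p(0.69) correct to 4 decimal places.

Heun: k1 = f(x_n, p_n); k2 = f(x_n + h, p_n + h·k1); p_{n+1} = p_n + (h/2)·(k1 + k2).
x=0.000000, p=-1.950000:
  k1 = f(0.000000, -1.950000) = 6.435000
  k2 = f(0.230000, -0.469950) = 3.850605
  p ← -1.950000 + (0.23/2)·(6.435000 + 3.850605) = -0.767155
x=0.230000, p=-0.767155:
  k1 = f(0.230000, -0.767155) = 4.415295
  k2 = f(0.460000, 0.248362) = 2.713511
  p ← -0.767155 + (0.23/2)·(4.415295 + 2.713511) = 0.052657
x=0.460000, p=0.052657:
  k1 = f(0.460000, 0.052657) = 3.085351
  k2 = f(0.690000, 0.762288) = 1.964753
  p ← 0.052657 + (0.23/2)·(3.085351 + 1.964753) = 0.633419
p(0.69) ≈ 0.6334

0.6334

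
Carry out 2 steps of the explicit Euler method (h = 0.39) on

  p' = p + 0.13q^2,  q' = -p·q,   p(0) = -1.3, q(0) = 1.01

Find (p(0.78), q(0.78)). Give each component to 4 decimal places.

-2.3224, 2.5640

Euler on (p,q): p_{n+1} = p_n + h·p', q_{n+1} = q_n + h·q'.
0.000000: (-1.300000, 1.010000); f=(-1.167387, 1.313000) → (-1.755281, 1.522070)
0.390000: (-1.755281, 1.522070); f=(-1.454110, 2.671660) → (-2.322384, 2.564018)
(p(0.78), q(0.78)) ≈ (-2.3224, 2.5640)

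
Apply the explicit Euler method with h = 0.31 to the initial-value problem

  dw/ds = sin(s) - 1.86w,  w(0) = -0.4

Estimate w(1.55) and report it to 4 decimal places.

Euler: w_{n+1} = w_n + h·f(s_n, w_n).
s=0.000000, w=-0.400000: f=0.744000 → w ← -0.400000 + 0.31·0.744000 = -0.169360
s=0.310000, w=-0.169360: f=0.620068 → w ← -0.169360 + 0.31·0.620068 = 0.022861
s=0.620000, w=0.022861: f=0.538513 → w ← 0.022861 + 0.31·0.538513 = 0.189800
s=0.930000, w=0.189800: f=0.448591 → w ← 0.189800 + 0.31·0.448591 = 0.328864
s=1.240000, w=0.328864: f=0.334098 → w ← 0.328864 + 0.31·0.334098 = 0.432434
w(1.55) ≈ 0.4324

0.4324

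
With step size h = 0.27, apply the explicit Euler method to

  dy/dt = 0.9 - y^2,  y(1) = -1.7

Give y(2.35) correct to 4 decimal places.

-84.9955

Euler: y_{n+1} = y_n + h·f(t_n, y_n).
t=1.000000, y=-1.700000: f=-1.990000 → y ← -1.700000 + 0.27·(-1.990000) = -2.237300
t=1.270000, y=-2.237300: f=-4.105511 → y ← -2.237300 + 0.27·(-4.105511) = -3.345788
t=1.540000, y=-3.345788: f=-10.294298 → y ← -3.345788 + 0.27·(-10.294298) = -6.125248
t=1.810000, y=-6.125248: f=-36.618668 → y ← -6.125248 + 0.27·(-36.618668) = -16.012289
t=2.080000, y=-16.012289: f=-255.493393 → y ← -16.012289 + 0.27·(-255.493393) = -84.995505
y(2.35) ≈ -84.9955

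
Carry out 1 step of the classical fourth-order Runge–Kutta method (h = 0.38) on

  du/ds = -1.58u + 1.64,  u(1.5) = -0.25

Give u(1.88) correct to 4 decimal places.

0.3306

RK4: k1 = f(s_n, u_n); k2 = f(s_n + h/2, u_n + (h/2)·k1); k3 = f(s_n + h/2, u_n + (h/2)·k2); k4 = f(s_n + h, u_n + h·k3); u_{n+1} = u_n + (h/6)·(k1 + 2k2 + 2k3 + k4).
s=1.500000, u=-0.250000:
  k1 = f(1.500000, -0.250000) = 2.035000
  k2 = f(1.690000, 0.136650) = 1.424093
  k3 = f(1.690000, 0.020578) = 1.607487
  k4 = f(1.880000, 0.360845) = 1.069865
  u ← -0.250000 + (0.38/6)·(k1 + 2k2 + 2k3 + k4) = 0.330642
u(1.88) ≈ 0.3306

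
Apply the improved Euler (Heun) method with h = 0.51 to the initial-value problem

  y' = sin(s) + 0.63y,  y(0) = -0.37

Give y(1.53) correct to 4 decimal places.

Heun: k1 = f(s_n, y_n); k2 = f(s_n + h, y_n + h·k1); y_{n+1} = y_n + (h/2)·(k1 + k2).
s=0.000000, y=-0.370000:
  k1 = f(0.000000, -0.370000) = -0.233100
  k2 = f(0.510000, -0.488881) = 0.180182
  y ← -0.370000 + (0.51/2)·(-0.233100 + 0.180182) = -0.383494
s=0.510000, y=-0.383494:
  k1 = f(0.510000, -0.383494) = 0.246576
  k2 = f(1.020000, -0.257740) = 0.689732
  y ← -0.383494 + (0.51/2)·(0.246576 + 0.689732) = -0.144736
s=1.020000, y=-0.144736:
  k1 = f(1.020000, -0.144736) = 0.760925
  k2 = f(1.530000, 0.243336) = 1.152470
  y ← -0.144736 + (0.51/2)·(0.760925 + 1.152470) = 0.343180
y(1.53) ≈ 0.3432

0.3432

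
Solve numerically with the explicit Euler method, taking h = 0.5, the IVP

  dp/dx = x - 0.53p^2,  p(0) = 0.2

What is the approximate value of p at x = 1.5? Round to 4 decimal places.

Euler: p_{n+1} = p_n + h·f(x_n, p_n).
x=0.000000, p=0.200000: f=-0.021200 → p ← 0.200000 + 0.5·(-0.021200) = 0.189400
x=0.500000, p=0.189400: f=0.480988 → p ← 0.189400 + 0.5·0.480988 = 0.429894
x=1.000000, p=0.429894: f=0.902051 → p ← 0.429894 + 0.5·0.902051 = 0.880920
p(1.5) ≈ 0.8809

0.8809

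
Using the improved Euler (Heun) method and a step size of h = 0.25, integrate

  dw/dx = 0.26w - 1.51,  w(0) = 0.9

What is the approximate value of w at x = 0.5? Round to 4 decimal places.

0.2192

Heun: k1 = f(x_n, w_n); k2 = f(x_n + h, w_n + h·k1); w_{n+1} = w_n + (h/2)·(k1 + k2).
x=0.000000, w=0.900000:
  k1 = f(0.000000, 0.900000) = -1.276000
  k2 = f(0.250000, 0.581000) = -1.358940
  w ← 0.900000 + (0.25/2)·(-1.276000 + (-1.358940)) = 0.570632
x=0.250000, w=0.570632:
  k1 = f(0.250000, 0.570632) = -1.361636
  k2 = f(0.500000, 0.230224) = -1.450142
  w ← 0.570632 + (0.25/2)·(-1.361636 + (-1.450142)) = 0.219160
w(0.5) ≈ 0.2192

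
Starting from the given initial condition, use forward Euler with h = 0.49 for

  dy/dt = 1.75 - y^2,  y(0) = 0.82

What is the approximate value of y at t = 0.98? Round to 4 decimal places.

Euler: y_{n+1} = y_n + h·f(t_n, y_n).
t=0.000000, y=0.820000: f=1.077600 → y ← 0.820000 + 0.49·1.077600 = 1.348024
t=0.490000, y=1.348024: f=-0.067169 → y ← 1.348024 + 0.49·(-0.067169) = 1.315111
y(0.98) ≈ 1.3151

1.3151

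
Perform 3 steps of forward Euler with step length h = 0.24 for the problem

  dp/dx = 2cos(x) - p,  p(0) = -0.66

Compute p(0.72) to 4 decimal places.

0.7676

Euler: p_{n+1} = p_n + h·f(x_n, p_n).
x=0.000000, p=-0.660000: f=2.660000 → p ← -0.660000 + 0.24·2.660000 = -0.021600
x=0.240000, p=-0.021600: f=1.964276 → p ← -0.021600 + 0.24·1.964276 = 0.449826
x=0.480000, p=0.449826: f=1.324164 → p ← 0.449826 + 0.24·1.324164 = 0.767625
p(0.72) ≈ 0.7676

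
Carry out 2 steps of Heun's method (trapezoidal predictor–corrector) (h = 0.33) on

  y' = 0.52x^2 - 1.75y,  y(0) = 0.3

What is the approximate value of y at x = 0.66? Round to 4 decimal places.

0.1510

Heun: k1 = f(x_n, y_n); k2 = f(x_n + h, y_n + h·k1); y_{n+1} = y_n + (h/2)·(k1 + k2).
x=0.000000, y=0.300000:
  k1 = f(0.000000, 0.300000) = -0.525000
  k2 = f(0.330000, 0.126750) = -0.165184
  y ← 0.300000 + (0.33/2)·(-0.525000 + (-0.165184)) = 0.186120
x=0.330000, y=0.186120:
  k1 = f(0.330000, 0.186120) = -0.269081
  k2 = f(0.660000, 0.097323) = 0.056197
  y ← 0.186120 + (0.33/2)·(-0.269081 + 0.056197) = 0.150994
y(0.66) ≈ 0.1510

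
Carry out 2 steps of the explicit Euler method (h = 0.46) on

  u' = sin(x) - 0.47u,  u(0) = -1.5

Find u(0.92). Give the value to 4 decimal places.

-0.7173

Euler: u_{n+1} = u_n + h·f(x_n, u_n).
x=0.000000, u=-1.500000: f=0.705000 → u ← -1.500000 + 0.46·0.705000 = -1.175700
x=0.460000, u=-1.175700: f=0.996527 → u ← -1.175700 + 0.46·0.996527 = -0.717298
u(0.92) ≈ -0.7173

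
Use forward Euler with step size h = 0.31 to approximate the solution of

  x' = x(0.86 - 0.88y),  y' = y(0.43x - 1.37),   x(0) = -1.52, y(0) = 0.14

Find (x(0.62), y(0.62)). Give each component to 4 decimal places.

Euler on (x,y): x_{n+1} = x_n + h·x', y_{n+1} = y_n + h·y'.
0.000000: (-1.520000, 0.140000); f=(-1.119936, -0.283304) → (-1.867180, 0.052176)
0.310000: (-1.867180, 0.052176); f=(-1.520044, -0.113372) → (-2.338394, 0.017030)
(x(0.62), y(0.62)) ≈ (-2.3384, 0.0170)

-2.3384, 0.0170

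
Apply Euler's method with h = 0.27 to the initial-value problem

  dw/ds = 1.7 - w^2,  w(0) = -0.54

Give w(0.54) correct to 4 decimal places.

0.2924

Euler: w_{n+1} = w_n + h·f(s_n, w_n).
s=0.000000, w=-0.540000: f=1.408400 → w ← -0.540000 + 0.27·1.408400 = -0.159732
s=0.270000, w=-0.159732: f=1.674486 → w ← -0.159732 + 0.27·1.674486 = 0.292379
w(0.54) ≈ 0.2924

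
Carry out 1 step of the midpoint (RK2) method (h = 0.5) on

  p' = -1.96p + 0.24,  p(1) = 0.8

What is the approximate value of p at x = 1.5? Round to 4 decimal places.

Midpoint: k1 = f(x_n, p_n); k2 = f(x_n + h/2, p_n + (h/2)·k1); p_{n+1} = p_n + h·k2.
x=1.000000, p=0.800000:
  k1 = f(1.000000, 0.800000) = -1.328000
  k2 = f(1.250000, 0.468000) = -0.677280
  p ← 0.800000 + 0.5·(-0.677280) = 0.461360
p(1.5) ≈ 0.4614

0.4614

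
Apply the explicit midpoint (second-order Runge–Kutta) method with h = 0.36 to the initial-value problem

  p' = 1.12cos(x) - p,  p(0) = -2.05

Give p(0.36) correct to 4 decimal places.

-1.1207

Midpoint: k1 = f(x_n, p_n); k2 = f(x_n + h/2, p_n + (h/2)·k1); p_{n+1} = p_n + h·k2.
x=0.000000, p=-2.050000:
  k1 = f(0.000000, -2.050000) = 3.170000
  k2 = f(0.180000, -1.479400) = 2.581305
  p ← -2.050000 + 0.36·2.581305 = -1.120730
p(0.36) ≈ -1.1207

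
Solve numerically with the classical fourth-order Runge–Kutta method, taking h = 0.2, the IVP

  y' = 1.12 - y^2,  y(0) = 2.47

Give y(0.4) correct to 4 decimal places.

RK4: k1 = f(x_n, y_n); k2 = f(x_n + h/2, y_n + (h/2)·k1); k3 = f(x_n + h/2, y_n + (h/2)·k2); k4 = f(x_n + h, y_n + h·k3); y_{n+1} = y_n + (h/6)·(k1 + 2k2 + 2k3 + k4).
x=0.000000, y=2.470000:
  k1 = f(0.000000, 2.470000) = -4.980900
  k2 = f(0.100000, 1.971910) = -2.768429
  k3 = f(0.100000, 2.193157) = -3.689938
  k4 = f(0.200000, 1.732012) = -1.879867
  y ← 2.470000 + (0.2/6)·(k1 + 2k2 + 2k3 + k4) = 1.810750
x=0.200000, y=1.810750:
  k1 = f(0.200000, 1.810750) = -2.158815
  k2 = f(0.300000, 1.594868) = -1.423605
  k3 = f(0.300000, 1.668389) = -1.663523
  k4 = f(0.400000, 1.478045) = -1.064618
  y ← 1.810750 + (0.2/6)·(k1 + 2k2 + 2k3 + k4) = 1.497494
y(0.4) ≈ 1.4975

1.4975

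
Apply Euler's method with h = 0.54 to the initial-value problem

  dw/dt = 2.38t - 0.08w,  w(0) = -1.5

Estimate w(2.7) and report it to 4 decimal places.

5.4439

Euler: w_{n+1} = w_n + h·f(t_n, w_n).
t=0.000000, w=-1.500000: f=0.120000 → w ← -1.500000 + 0.54·0.120000 = -1.435200
t=0.540000, w=-1.435200: f=1.400016 → w ← -1.435200 + 0.54·1.400016 = -0.679191
t=1.080000, w=-0.679191: f=2.624735 → w ← -0.679191 + 0.54·2.624735 = 0.738166
t=1.620000, w=0.738166: f=3.796547 → w ← 0.738166 + 0.54·3.796547 = 2.788301
t=2.160000, w=2.788301: f=4.917736 → w ← 2.788301 + 0.54·4.917736 = 5.443878
w(2.7) ≈ 5.4439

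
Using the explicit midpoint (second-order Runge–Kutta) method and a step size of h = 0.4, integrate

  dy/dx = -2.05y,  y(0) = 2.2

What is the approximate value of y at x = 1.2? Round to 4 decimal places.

Midpoint: k1 = f(x_n, y_n); k2 = f(x_n + h/2, y_n + (h/2)·k1); y_{n+1} = y_n + h·k2.
x=0.000000, y=2.200000:
  k1 = f(0.000000, 2.200000) = -4.510000
  k2 = f(0.200000, 1.298000) = -2.660900
  y ← 2.200000 + 0.4·(-2.660900) = 1.135640
x=0.400000, y=1.135640:
  k1 = f(0.400000, 1.135640) = -2.328062
  k2 = f(0.600000, 0.670028) = -1.373557
  y ← 1.135640 + 0.4·(-1.373557) = 0.586217
x=0.800000, y=0.586217:
  k1 = f(0.800000, 0.586217) = -1.201746
  k2 = f(1.000000, 0.345868) = -0.709030
  y ← 0.586217 + 0.4·(-0.709030) = 0.302605
y(1.2) ≈ 0.3026

0.3026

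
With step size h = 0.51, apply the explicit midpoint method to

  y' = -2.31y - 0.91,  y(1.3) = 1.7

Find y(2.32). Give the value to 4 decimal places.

0.1633

Midpoint: k1 = f(x_n, y_n); k2 = f(x_n + h/2, y_n + (h/2)·k1); y_{n+1} = y_n + h·k2.
x=1.300000, y=1.700000:
  k1 = f(1.300000, 1.700000) = -4.837000
  k2 = f(1.555000, 0.466565) = -1.987765
  y ← 1.700000 + 0.51·(-1.987765) = 0.686240
x=1.810000, y=0.686240:
  k1 = f(1.810000, 0.686240) = -2.495214
  k2 = f(2.065000, 0.049960) = -1.025408
  y ← 0.686240 + 0.51·(-1.025408) = 0.163282
y(2.32) ≈ 0.1633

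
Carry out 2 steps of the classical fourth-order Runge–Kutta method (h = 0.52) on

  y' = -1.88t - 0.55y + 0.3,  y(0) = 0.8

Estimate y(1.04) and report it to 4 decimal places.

-0.1587

RK4: k1 = f(t_n, y_n); k2 = f(t_n + h/2, y_n + (h/2)·k1); k3 = f(t_n + h/2, y_n + (h/2)·k2); k4 = f(t_n + h, y_n + h·k3); y_{n+1} = y_n + (h/6)·(k1 + 2k2 + 2k3 + k4).
t=0.000000, y=0.800000:
  k1 = f(0.000000, 0.800000) = -0.140000
  k2 = f(0.260000, 0.763600) = -0.608780
  k3 = f(0.260000, 0.641717) = -0.541744
  k4 = f(0.520000, 0.518293) = -0.962661
  y ← 0.800000 + (0.52/6)·(k1 + 2k2 + 2k3 + k4) = 0.505012
t=0.520000, y=0.505012:
  k1 = f(0.520000, 0.505012) = -0.955356
  k2 = f(0.780000, 0.256619) = -1.307541
  k3 = f(0.780000, 0.165051) = -1.257178
  k4 = f(1.040000, -0.148721) = -1.573404
  y ← 0.505012 + (0.52/6)·(k1 + 2k2 + 2k3 + k4) = -0.158699
y(1.04) ≈ -0.1587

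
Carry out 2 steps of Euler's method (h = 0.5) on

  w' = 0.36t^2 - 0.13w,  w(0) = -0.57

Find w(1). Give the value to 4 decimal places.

-0.4533

Euler: w_{n+1} = w_n + h·f(t_n, w_n).
t=0.000000, w=-0.570000: f=0.074100 → w ← -0.570000 + 0.5·0.074100 = -0.532950
t=0.500000, w=-0.532950: f=0.159283 → w ← -0.532950 + 0.5·0.159283 = -0.453308
w(1) ≈ -0.4533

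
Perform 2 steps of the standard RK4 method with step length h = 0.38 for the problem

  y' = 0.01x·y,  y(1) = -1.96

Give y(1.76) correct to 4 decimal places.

RK4: k1 = f(x_n, y_n); k2 = f(x_n + h/2, y_n + (h/2)·k1); k3 = f(x_n + h/2, y_n + (h/2)·k2); k4 = f(x_n + h, y_n + h·k3); y_{n+1} = y_n + (h/6)·(k1 + 2k2 + 2k3 + k4).
x=1.000000, y=-1.960000:
  k1 = f(1.000000, -1.960000) = -0.019600
  k2 = f(1.190000, -1.963724) = -0.023368
  k3 = f(1.190000, -1.964440) = -0.023377
  k4 = f(1.380000, -1.968883) = -0.027171
  y ← -1.960000 + (0.38/6)·(k1 + 2k2 + 2k3 + k4) = -1.968883
x=1.380000, y=-1.968883:
  k1 = f(1.380000, -1.968883) = -0.027171
  k2 = f(1.570000, -1.974046) = -0.030993
  k3 = f(1.570000, -1.974772) = -0.031004
  k4 = f(1.760000, -1.980665) = -0.034860
  y ← -1.968883 + (0.38/6)·(k1 + 2k2 + 2k3 + k4) = -1.980665
y(1.76) ≈ -1.9807

-1.9807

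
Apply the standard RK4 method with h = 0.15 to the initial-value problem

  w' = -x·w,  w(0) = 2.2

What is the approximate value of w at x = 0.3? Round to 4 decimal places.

RK4: k1 = f(x_n, w_n); k2 = f(x_n + h/2, w_n + (h/2)·k1); k3 = f(x_n + h/2, w_n + (h/2)·k2); k4 = f(x_n + h, w_n + h·k3); w_{n+1} = w_n + (h/6)·(k1 + 2k2 + 2k3 + k4).
x=0.000000, w=2.200000:
  k1 = f(0.000000, 2.200000) = 0.000000
  k2 = f(0.075000, 2.200000) = -0.165000
  k3 = f(0.075000, 2.187625) = -0.164072
  k4 = f(0.150000, 2.175389) = -0.326308
  w ← 2.200000 + (0.15/6)·(k1 + 2k2 + 2k3 + k4) = 2.175389
x=0.150000, w=2.175389:
  k1 = f(0.150000, 2.175389) = -0.326308
  k2 = f(0.225000, 2.150916) = -0.483956
  k3 = f(0.225000, 2.139092) = -0.481296
  k4 = f(0.300000, 2.103194) = -0.630958
  w ← 2.175389 + (0.15/6)·(k1 + 2k2 + 2k3 + k4) = 2.103194
w(0.3) ≈ 2.1032

2.1032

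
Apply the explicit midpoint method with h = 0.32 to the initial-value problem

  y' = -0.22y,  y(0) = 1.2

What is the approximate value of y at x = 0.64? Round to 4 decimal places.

Midpoint: k1 = f(x_n, y_n); k2 = f(x_n + h/2, y_n + (h/2)·k1); y_{n+1} = y_n + h·k2.
x=0.000000, y=1.200000:
  k1 = f(0.000000, 1.200000) = -0.264000
  k2 = f(0.160000, 1.157760) = -0.254707
  y ← 1.200000 + 0.32·(-0.254707) = 1.118494
x=0.320000, y=1.118494:
  k1 = f(0.320000, 1.118494) = -0.246069
  k2 = f(0.480000, 1.079123) = -0.237407
  y ← 1.118494 + 0.32·(-0.237407) = 1.042523
y(0.64) ≈ 1.0425

1.0425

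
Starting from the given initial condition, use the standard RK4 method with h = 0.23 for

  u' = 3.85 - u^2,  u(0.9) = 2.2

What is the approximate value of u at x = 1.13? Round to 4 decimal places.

2.0565

RK4: k1 = f(x_n, u_n); k2 = f(x_n + h/2, u_n + (h/2)·k1); k3 = f(x_n + h/2, u_n + (h/2)·k2); k4 = f(x_n + h, u_n + h·k3); u_{n+1} = u_n + (h/6)·(k1 + 2k2 + 2k3 + k4).
x=0.900000, u=2.200000:
  k1 = f(0.900000, 2.200000) = -0.990000
  k2 = f(1.015000, 2.086150) = -0.502022
  k3 = f(1.015000, 2.142267) = -0.739310
  k4 = f(1.130000, 2.029959) = -0.270732
  u ← 2.200000 + (0.23/6)·(k1 + 2k2 + 2k3 + k4) = 2.056503
u(1.13) ≈ 2.0565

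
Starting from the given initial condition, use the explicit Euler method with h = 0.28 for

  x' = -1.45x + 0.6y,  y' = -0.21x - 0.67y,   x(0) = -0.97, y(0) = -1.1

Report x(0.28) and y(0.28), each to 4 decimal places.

Euler on (x,y): x_{n+1} = x_n + h·x', y_{n+1} = y_n + h·y'.
0.000000: (-0.970000, -1.100000); f=(0.746500, 0.940700) → (-0.760980, -0.836604)
(x(0.28), y(0.28)) ≈ (-0.7610, -0.8366)

-0.7610, -0.8366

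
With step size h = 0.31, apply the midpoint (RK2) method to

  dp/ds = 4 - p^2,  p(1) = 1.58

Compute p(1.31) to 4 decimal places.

Midpoint: k1 = f(s_n, p_n); k2 = f(s_n + h/2, p_n + (h/2)·k1); p_{n+1} = p_n + h·k2.
s=1.000000, p=1.580000:
  k1 = f(1.000000, 1.580000) = 1.503600
  k2 = f(1.155000, 1.813058) = 0.712821
  p ← 1.580000 + 0.31·0.712821 = 1.800974
p(1.31) ≈ 1.8010

1.8010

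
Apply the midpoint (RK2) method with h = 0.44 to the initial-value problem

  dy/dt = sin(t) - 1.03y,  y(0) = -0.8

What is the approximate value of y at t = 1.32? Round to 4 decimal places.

0.2842

Midpoint: k1 = f(t_n, y_n); k2 = f(t_n + h/2, y_n + (h/2)·k1); y_{n+1} = y_n + h·k2.
t=0.000000, y=-0.800000:
  k1 = f(0.000000, -0.800000) = 0.824000
  k2 = f(0.220000, -0.618720) = 0.855511
  y ← -0.800000 + 0.44·0.855511 = -0.423575
t=0.440000, y=-0.423575:
  k1 = f(0.440000, -0.423575) = 0.862222
  k2 = f(0.660000, -0.233886) = 0.854020
  y ← -0.423575 + 0.44·0.854020 = -0.047806
t=0.880000, y=-0.047806:
  k1 = f(0.880000, -0.047806) = 0.819979
  k2 = f(1.100000, 0.132589) = 0.754641
  y ← -0.047806 + 0.44·0.754641 = 0.284235
y(1.32) ≈ 0.2842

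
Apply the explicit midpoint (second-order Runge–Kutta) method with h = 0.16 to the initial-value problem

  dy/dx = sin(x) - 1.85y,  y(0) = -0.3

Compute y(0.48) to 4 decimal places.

-0.0378

Midpoint: k1 = f(x_n, y_n); k2 = f(x_n + h/2, y_n + (h/2)·k1); y_{n+1} = y_n + h·k2.
x=0.000000, y=-0.300000:
  k1 = f(0.000000, -0.300000) = 0.555000
  k2 = f(0.080000, -0.255600) = 0.552775
  y ← -0.300000 + 0.16·0.552775 = -0.211556
x=0.160000, y=-0.211556:
  k1 = f(0.160000, -0.211556) = 0.550697
  k2 = f(0.240000, -0.167500) = 0.547578
  y ← -0.211556 + 0.16·0.547578 = -0.123944
x=0.320000, y=-0.123944:
  k1 = f(0.320000, -0.123944) = 0.543862
  k2 = f(0.400000, -0.080435) = 0.538222
  y ← -0.123944 + 0.16·0.538222 = -0.037828
y(0.48) ≈ -0.0378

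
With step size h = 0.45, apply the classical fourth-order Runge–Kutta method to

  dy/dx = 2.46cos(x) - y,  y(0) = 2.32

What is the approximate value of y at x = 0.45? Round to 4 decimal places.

RK4: k1 = f(x_n, y_n); k2 = f(x_n + h/2, y_n + (h/2)·k1); k3 = f(x_n + h/2, y_n + (h/2)·k2); k4 = f(x_n + h, y_n + h·k3); y_{n+1} = y_n + (h/6)·(k1 + 2k2 + 2k3 + k4).
x=0.000000, y=2.320000:
  k1 = f(0.000000, 2.320000) = 0.140000
  k2 = f(0.225000, 2.351500) = 0.046494
  k3 = f(0.225000, 2.330461) = 0.067532
  k4 = f(0.450000, 2.350390) = -0.135290
  y ← 2.320000 + (0.45/6)·(k1 + 2k2 + 2k3 + k4) = 2.337457
y(0.45) ≈ 2.3375

2.3375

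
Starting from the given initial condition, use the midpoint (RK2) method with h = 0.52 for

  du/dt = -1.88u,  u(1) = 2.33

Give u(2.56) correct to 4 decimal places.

0.2917

Midpoint: k1 = f(t_n, u_n); k2 = f(t_n + h/2, u_n + (h/2)·k1); u_{n+1} = u_n + h·k2.
t=1.000000, u=2.330000:
  k1 = f(1.000000, 2.330000) = -4.380400
  k2 = f(1.260000, 1.191096) = -2.239260
  u ← 2.330000 + 0.52·(-2.239260) = 1.165585
t=1.520000, u=1.165585:
  k1 = f(1.520000, 1.165585) = -2.191299
  k2 = f(1.780000, 0.595847) = -1.120192
  u ← 1.165585 + 0.52·(-1.120192) = 0.583085
t=2.040000, u=0.583085:
  k1 = f(2.040000, 0.583085) = -1.096199
  k2 = f(2.300000, 0.298073) = -0.560377
  u ← 0.583085 + 0.52·(-0.560377) = 0.291689
u(2.56) ≈ 0.2917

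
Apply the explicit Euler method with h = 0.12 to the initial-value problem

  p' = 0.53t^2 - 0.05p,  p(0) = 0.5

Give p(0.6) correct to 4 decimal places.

0.5125

Euler: p_{n+1} = p_n + h·f(t_n, p_n).
t=0.000000, p=0.500000: f=-0.025000 → p ← 0.500000 + 0.12·(-0.025000) = 0.497000
t=0.120000, p=0.497000: f=-0.017218 → p ← 0.497000 + 0.12·(-0.017218) = 0.494934
t=0.240000, p=0.494934: f=0.005781 → p ← 0.494934 + 0.12·0.005781 = 0.495628
t=0.360000, p=0.495628: f=0.043907 → p ← 0.495628 + 0.12·0.043907 = 0.500896
t=0.480000, p=0.500896: f=0.097067 → p ← 0.500896 + 0.12·0.097067 = 0.512544
p(0.6) ≈ 0.5125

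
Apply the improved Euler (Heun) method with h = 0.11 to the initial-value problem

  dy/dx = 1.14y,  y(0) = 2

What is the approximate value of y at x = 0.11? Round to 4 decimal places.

2.2665

Heun: k1 = f(x_n, y_n); k2 = f(x_n + h, y_n + h·k1); y_{n+1} = y_n + (h/2)·(k1 + k2).
x=0.000000, y=2.000000:
  k1 = f(0.000000, 2.000000) = 2.280000
  k2 = f(0.110000, 2.250800) = 2.565912
  y ← 2.000000 + (0.11/2)·(2.280000 + 2.565912) = 2.266525
y(0.11) ≈ 2.2665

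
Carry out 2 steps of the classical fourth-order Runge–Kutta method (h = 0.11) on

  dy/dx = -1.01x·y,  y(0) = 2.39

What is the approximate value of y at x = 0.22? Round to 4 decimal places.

RK4: k1 = f(x_n, y_n); k2 = f(x_n + h/2, y_n + (h/2)·k1); k3 = f(x_n + h/2, y_n + (h/2)·k2); k4 = f(x_n + h, y_n + h·k3); y_{n+1} = y_n + (h/6)·(k1 + 2k2 + 2k3 + k4).
x=0.000000, y=2.390000:
  k1 = f(0.000000, 2.390000) = 0.000000
  k2 = f(0.055000, 2.390000) = -0.132765
  k3 = f(0.055000, 2.382698) = -0.132359
  k4 = f(0.110000, 2.375441) = -0.263911
  y ← 2.390000 + (0.11/6)·(k1 + 2k2 + 2k3 + k4) = 2.375440
x=0.110000, y=2.375440:
  k1 = f(0.110000, 2.375440) = -0.263911
  k2 = f(0.165000, 2.360925) = -0.393448
  k3 = f(0.165000, 2.353801) = -0.392261
  k4 = f(0.220000, 2.332292) = -0.518235
  y ← 2.375440 + (0.11/6)·(k1 + 2k2 + 2k3 + k4) = 2.332292
y(0.22) ≈ 2.3323

2.3323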